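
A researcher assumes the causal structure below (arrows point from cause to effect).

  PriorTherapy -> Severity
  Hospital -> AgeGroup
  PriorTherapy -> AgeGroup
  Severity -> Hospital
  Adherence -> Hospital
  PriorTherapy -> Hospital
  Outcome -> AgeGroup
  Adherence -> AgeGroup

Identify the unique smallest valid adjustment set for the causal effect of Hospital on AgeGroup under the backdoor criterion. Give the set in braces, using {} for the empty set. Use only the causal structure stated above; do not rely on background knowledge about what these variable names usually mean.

Variables eligible for adjustment (non-descendants of Hospital, excluding Hospital and AgeGroup): {Adherence, Outcome, PriorTherapy, Severity}.
Backdoor paths from Hospital to AgeGroup:
  P1: Hospital <- PriorTherapy -> AgeGroup
  P2: Hospital <- Adherence -> AgeGroup
  P3: Hospital <- Severity <- PriorTherapy -> AgeGroup
The empty set is not sufficient: P1 (Hospital <- PriorTherapy -> AgeGroup) has no collider blocking it and no conditioned non-collider, so it is open.
Try {Adherence, PriorTherapy}:
  P1: blocked at fork node PriorTherapy ∈ conditioning set.
  P2: blocked at fork node Adherence ∈ conditioning set.
  P3: blocked at fork node PriorTherapy ∈ conditioning set.
{Adherence, PriorTherapy} contains no descendant of Hospital and blocks every backdoor path.
Every element of {Adherence, PriorTherapy} is needed (dropping Adherence leaves P2 open; dropping PriorTherapy leaves P1 open), so no proper subset is valid.
Among all size-2 subsets of the eligible variables, only {Adherence, PriorTherapy} blocks every backdoor path, so it is the unique smallest valid adjustment set.

{Adherence, PriorTherapy}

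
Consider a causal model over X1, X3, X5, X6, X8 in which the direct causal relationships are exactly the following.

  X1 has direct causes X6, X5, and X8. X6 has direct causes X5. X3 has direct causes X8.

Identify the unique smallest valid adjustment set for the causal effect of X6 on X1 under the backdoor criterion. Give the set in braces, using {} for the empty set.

Variables eligible for adjustment (non-descendants of X6, excluding X6 and X1): {X3, X5, X8}.
Backdoor paths from X6 to X1:
  P1: X6 <- X5 -> X1
The empty set is not sufficient: P1 (X6 <- X5 -> X1) has no collider blocking it and no conditioned non-collider, so it is open.
Try {X5}:
  P1: blocked at fork node X5 ∈ conditioning set.
{X5} contains no descendant of X6 and blocks every backdoor path.
No other singleton works — e.g. {X8} leaves P1 open — so {X5} is the unique smallest valid adjustment set.

{X5}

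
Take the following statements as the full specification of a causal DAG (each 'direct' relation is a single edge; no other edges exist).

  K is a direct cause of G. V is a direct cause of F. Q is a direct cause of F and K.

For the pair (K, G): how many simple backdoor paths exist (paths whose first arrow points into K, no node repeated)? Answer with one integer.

0

A backdoor path from K to G is any simple undirected path whose first edge points into K (i.e. leaves K via a parent).
Parents of K: {Q}.
No simple path from any parent of K reaches G without revisiting K, so there are no backdoor paths.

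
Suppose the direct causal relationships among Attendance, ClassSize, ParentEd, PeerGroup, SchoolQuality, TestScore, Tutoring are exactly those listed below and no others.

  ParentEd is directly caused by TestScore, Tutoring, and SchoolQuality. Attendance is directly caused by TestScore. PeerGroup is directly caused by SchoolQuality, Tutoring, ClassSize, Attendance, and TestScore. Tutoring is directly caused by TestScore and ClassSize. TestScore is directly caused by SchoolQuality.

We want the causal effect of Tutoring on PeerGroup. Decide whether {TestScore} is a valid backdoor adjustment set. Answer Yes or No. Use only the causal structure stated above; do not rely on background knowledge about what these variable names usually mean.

No

Backdoor paths from Tutoring to PeerGroup (paths whose first edge points into Tutoring):
  P1: Tutoring <- ClassSize -> PeerGroup
  P2: Tutoring <- TestScore <- SchoolQuality -> PeerGroup
  P3: Tutoring <- TestScore -> Attendance -> PeerGroup
  P4: Tutoring <- TestScore -> PeerGroup
  P5: Tutoring <- TestScore -> ParentEd <- SchoolQuality -> PeerGroup
Condition 1 (no descendant of Tutoring in the set): holds — descendants of Tutoring are {ParentEd, PeerGroup}; none are in {TestScore}.
Condition 2 (every backdoor path blocked by {TestScore}):
  P1: open — no interior node is in the conditioning set.
  P2: blocked at chain node TestScore ∈ conditioning set.
  P3: blocked at fork node TestScore ∈ conditioning set.
  P4: blocked at fork node TestScore ∈ conditioning set.
  P5: blocked at fork node TestScore ∈ conditioning set.
{TestScore} does not satisfy the backdoor criterion.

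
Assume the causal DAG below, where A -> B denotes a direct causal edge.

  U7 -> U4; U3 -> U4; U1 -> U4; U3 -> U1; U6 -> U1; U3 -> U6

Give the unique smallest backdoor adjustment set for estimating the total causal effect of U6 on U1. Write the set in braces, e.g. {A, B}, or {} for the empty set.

Variables eligible for adjustment (non-descendants of U6, excluding U6 and U1): {U3, U7}.
Backdoor paths from U6 to U1:
  P1: U6 <- U3 -> U1
  P2: U6 <- U3 -> U4 <- U1
The empty set is not sufficient: P1 (U6 <- U3 -> U1) has no collider blocking it and no conditioned non-collider, so it is open.
Try {U3}:
  P1: blocked at fork node U3 ∈ conditioning set.
  P2: blocked at fork node U3 ∈ conditioning set.
{U3} contains no descendant of U6 and blocks every backdoor path.
No other singleton works — e.g. {U7} leaves P1 open — so {U3} is the unique smallest valid adjustment set.

{U3}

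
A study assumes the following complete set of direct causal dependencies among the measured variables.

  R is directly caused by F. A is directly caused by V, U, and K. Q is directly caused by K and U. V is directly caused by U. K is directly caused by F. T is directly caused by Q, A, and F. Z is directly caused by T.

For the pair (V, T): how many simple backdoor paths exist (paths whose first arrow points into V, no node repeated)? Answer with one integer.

6

A backdoor path from V to T is any simple undirected path whose first edge points into V (i.e. leaves V via a parent).
Parents of V: {U}.
Enumerating:
  P1: V <- U -> Q <- K <- F -> T
  P2: V <- U -> Q <- K -> A -> T
  P3: V <- U -> Q -> T
  P4: V <- U -> A <- K <- F -> T
  P5: V <- U -> A <- K -> Q -> T
  P6: V <- U -> A -> T
That exhausts the simple backdoor paths. Count: 6.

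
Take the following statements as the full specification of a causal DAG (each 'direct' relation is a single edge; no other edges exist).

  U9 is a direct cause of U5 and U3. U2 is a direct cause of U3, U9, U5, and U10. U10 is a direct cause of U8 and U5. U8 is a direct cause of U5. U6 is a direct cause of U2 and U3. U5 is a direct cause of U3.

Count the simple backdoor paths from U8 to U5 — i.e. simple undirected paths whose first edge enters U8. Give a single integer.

A backdoor path from U8 to U5 is any simple undirected path whose first edge points into U8 (i.e. leaves U8 via a parent).
Parents of U8: {U10}.
Enumerating:
  P1: U8 <- U10 <- U2 <- U6 -> U3 <- U9 -> U5
  P2: U8 <- U10 <- U2 <- U6 -> U3 <- U5
  P3: U8 <- U10 <- U2 -> U9 -> U5
  P4: U8 <- U10 <- U2 -> U9 -> U3 <- U5
  P5: U8 <- U10 <- U2 -> U5
  P6: U8 <- U10 <- U2 -> U3 <- U9 -> U5
  P7: U8 <- U10 <- U2 -> U3 <- U5
  P8: U8 <- U10 -> U5
That exhausts the simple backdoor paths. Count: 8.

8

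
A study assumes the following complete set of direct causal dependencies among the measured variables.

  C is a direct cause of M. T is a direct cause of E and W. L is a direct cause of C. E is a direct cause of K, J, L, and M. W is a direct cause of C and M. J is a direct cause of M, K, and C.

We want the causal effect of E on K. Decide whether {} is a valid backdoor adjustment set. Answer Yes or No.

Backdoor paths from E to K (paths whose first edge points into E):
  P1: E <- T -> W -> C <- J -> K
  P2: E <- T -> W -> C -> M <- J -> K
  P3: E <- T -> W -> M <- J -> K
  P4: E <- T -> W -> M <- C <- J -> K
Condition 1 (no descendant of E in the set): holds — descendants of E are {C, J, K, L, M}; none are in {}.
Condition 2 (every backdoor path blocked by {}):
  P1: blocked at collider C (neither it nor any descendant is in the conditioning set).
  P2: blocked at collider M (neither it nor any descendant is in the conditioning set).
  P3: blocked at collider M (neither it nor any descendant is in the conditioning set).
  P4: blocked at collider M (neither it nor any descendant is in the conditioning set).
{} satisfies the backdoor criterion.

Yes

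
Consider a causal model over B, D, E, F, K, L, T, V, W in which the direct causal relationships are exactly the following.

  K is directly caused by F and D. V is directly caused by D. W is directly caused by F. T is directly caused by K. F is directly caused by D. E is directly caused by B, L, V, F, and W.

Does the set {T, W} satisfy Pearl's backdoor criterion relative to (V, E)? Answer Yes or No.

Backdoor paths from V to E (paths whose first edge points into V):
  P1: V <- D -> F -> W -> E
  P2: V <- D -> F -> E
  P3: V <- D -> K <- F -> W -> E
  P4: V <- D -> K <- F -> E
Condition 1 (no descendant of V in the set): holds — descendants of V are {E}; none are in {T, W}.
Condition 2 (every backdoor path blocked by {T, W}):
  P1: blocked at chain node W ∈ conditioning set.
  P2: open — no interior node is in the conditioning set.
  P3: blocked at chain node W ∈ conditioning set.
  P4: open — collider(s) K are conditioned on (or have a conditioned descendant) and no non-collider on the path is in the set.
{T, W} does not satisfy the backdoor criterion.

No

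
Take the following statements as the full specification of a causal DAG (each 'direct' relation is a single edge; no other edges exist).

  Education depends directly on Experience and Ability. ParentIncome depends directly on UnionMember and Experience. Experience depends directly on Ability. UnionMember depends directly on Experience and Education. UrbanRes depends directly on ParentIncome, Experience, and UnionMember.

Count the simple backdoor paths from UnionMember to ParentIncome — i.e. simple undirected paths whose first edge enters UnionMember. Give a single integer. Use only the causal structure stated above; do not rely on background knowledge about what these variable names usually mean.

A backdoor path from UnionMember to ParentIncome is any simple undirected path whose first edge points into UnionMember (i.e. leaves UnionMember via a parent).
Parents of UnionMember: {Education, Experience}.
Enumerating:
  P1: UnionMember <- Experience -> ParentIncome
  P2: UnionMember <- Experience -> UrbanRes <- ParentIncome
  P3: UnionMember <- Education <- Ability -> Experience -> ParentIncome
  P4: UnionMember <- Education <- Ability -> Experience -> UrbanRes <- ParentIncome
  P5: UnionMember <- Education <- Experience -> ParentIncome
  P6: UnionMember <- Education <- Experience -> UrbanRes <- ParentIncome
That exhausts the simple backdoor paths. Count: 6.

6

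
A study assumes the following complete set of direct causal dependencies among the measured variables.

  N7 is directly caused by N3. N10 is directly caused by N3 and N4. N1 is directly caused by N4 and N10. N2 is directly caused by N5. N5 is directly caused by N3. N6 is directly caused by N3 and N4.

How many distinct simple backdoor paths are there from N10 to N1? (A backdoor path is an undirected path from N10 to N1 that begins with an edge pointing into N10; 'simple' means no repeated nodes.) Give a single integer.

2

A backdoor path from N10 to N1 is any simple undirected path whose first edge points into N10 (i.e. leaves N10 via a parent).
Parents of N10: {N3, N4}.
Enumerating:
  P1: N10 <- N4 -> N1
  P2: N10 <- N3 -> N6 <- N4 -> N1
That exhausts the simple backdoor paths. Count: 2.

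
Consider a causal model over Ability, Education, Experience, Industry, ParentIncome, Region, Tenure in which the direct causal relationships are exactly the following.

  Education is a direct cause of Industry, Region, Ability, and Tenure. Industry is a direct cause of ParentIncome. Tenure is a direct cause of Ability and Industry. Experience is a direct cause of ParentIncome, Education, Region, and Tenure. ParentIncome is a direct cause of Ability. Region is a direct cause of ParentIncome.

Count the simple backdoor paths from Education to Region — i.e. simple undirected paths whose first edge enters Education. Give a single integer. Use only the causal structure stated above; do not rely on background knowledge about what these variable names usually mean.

4

A backdoor path from Education to Region is any simple undirected path whose first edge points into Education (i.e. leaves Education via a parent).
Parents of Education: {Experience}.
Enumerating:
  P1: Education <- Experience -> Tenure -> Industry -> ParentIncome <- Region
  P2: Education <- Experience -> Tenure -> Ability <- ParentIncome <- Region
  P3: Education <- Experience -> Region
  P4: Education <- Experience -> ParentIncome <- Region
That exhausts the simple backdoor paths. Count: 4.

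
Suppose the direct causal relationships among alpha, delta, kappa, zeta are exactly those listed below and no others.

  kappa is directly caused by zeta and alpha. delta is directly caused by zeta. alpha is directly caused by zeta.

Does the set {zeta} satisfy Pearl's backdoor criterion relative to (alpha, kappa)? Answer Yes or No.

Yes

Backdoor paths from alpha to kappa (paths whose first edge points into alpha):
  P1: alpha <- zeta -> kappa
Condition 1 (no descendant of alpha in the set): holds — descendants of alpha are {kappa}; none are in {zeta}.
Condition 2 (every backdoor path blocked by {zeta}):
  P1: blocked at fork node zeta ∈ conditioning set.
{zeta} satisfies the backdoor criterion.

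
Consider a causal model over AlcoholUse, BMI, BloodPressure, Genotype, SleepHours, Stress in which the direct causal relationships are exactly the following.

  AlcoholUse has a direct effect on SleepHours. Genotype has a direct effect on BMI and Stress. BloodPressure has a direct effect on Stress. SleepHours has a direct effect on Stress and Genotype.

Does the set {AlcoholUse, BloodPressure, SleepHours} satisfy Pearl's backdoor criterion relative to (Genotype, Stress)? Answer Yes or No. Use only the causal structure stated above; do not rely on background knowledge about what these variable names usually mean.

Yes

Backdoor paths from Genotype to Stress (paths whose first edge points into Genotype):
  P1: Genotype <- SleepHours -> Stress
Condition 1 (no descendant of Genotype in the set): holds — descendants of Genotype are {BMI, Stress}; none are in {AlcoholUse, BloodPressure, SleepHours}.
Condition 2 (every backdoor path blocked by {AlcoholUse, BloodPressure, SleepHours}):
  P1: blocked at fork node SleepHours ∈ conditioning set.
{AlcoholUse, BloodPressure, SleepHours} satisfies the backdoor criterion.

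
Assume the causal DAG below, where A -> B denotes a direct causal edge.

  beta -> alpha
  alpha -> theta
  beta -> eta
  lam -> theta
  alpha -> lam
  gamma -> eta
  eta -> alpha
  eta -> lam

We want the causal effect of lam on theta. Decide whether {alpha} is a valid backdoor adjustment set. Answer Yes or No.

Yes

Backdoor paths from lam to theta (paths whose first edge points into lam):
  P1: lam <- eta <- beta -> alpha -> theta
  P2: lam <- eta -> alpha -> theta
  P3: lam <- alpha -> theta
Condition 1 (no descendant of lam in the set): holds — descendants of lam are {theta}; none are in {alpha}.
Condition 2 (every backdoor path blocked by {alpha}):
  P1: blocked at chain node alpha ∈ conditioning set.
  P2: blocked at chain node alpha ∈ conditioning set.
  P3: blocked at fork node alpha ∈ conditioning set.
{alpha} satisfies the backdoor criterion.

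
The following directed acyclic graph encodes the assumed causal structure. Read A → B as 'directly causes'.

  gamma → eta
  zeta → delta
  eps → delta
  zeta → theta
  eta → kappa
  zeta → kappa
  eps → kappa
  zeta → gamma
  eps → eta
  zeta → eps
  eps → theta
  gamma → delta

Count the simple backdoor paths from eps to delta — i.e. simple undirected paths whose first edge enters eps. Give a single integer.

3

A backdoor path from eps to delta is any simple undirected path whose first edge points into eps (i.e. leaves eps via a parent).
Parents of eps: {zeta}.
Enumerating:
  P1: eps <- zeta -> gamma -> delta
  P2: eps <- zeta -> kappa <- eta <- gamma -> delta
  P3: eps <- zeta -> delta
That exhausts the simple backdoor paths. Count: 3.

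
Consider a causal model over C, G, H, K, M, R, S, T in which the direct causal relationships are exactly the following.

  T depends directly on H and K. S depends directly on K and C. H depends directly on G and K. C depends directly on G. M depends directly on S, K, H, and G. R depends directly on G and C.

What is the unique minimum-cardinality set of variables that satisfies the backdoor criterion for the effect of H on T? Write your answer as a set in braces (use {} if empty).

{K}

Variables eligible for adjustment (non-descendants of H, excluding H and T): {C, G, K, R, S}.
Backdoor paths from H to T:
  P1: H <- G -> C -> S <- K -> T
  P2: H <- G -> C -> S -> M <- K -> T
  P3: H <- G -> M <- K -> T
  P4: H <- G -> M <- S <- K -> T
  P5: H <- G -> R <- C -> S <- K -> T
  P6: H <- G -> R <- C -> S -> M <- K -> T
  P7: H <- K -> T
The empty set is not sufficient: P7 (H <- K -> T) has no collider blocking it and no conditioned non-collider, so it is open.
Try {K}:
  P1: blocked at collider S (neither it nor any descendant is in the conditioning set).
  P2: blocked at collider M (neither it nor any descendant is in the conditioning set).
  P3: blocked at collider M (neither it nor any descendant is in the conditioning set).
  P4: blocked at collider M (neither it nor any descendant is in the conditioning set).
  P5: blocked at collider R (neither it nor any descendant is in the conditioning set).
  P6: blocked at collider R (neither it nor any descendant is in the conditioning set).
  P7: blocked at fork node K ∈ conditioning set.
{K} contains no descendant of H and blocks every backdoor path.
No other singleton works — e.g. {G} leaves P7 open — so {K} is the unique smallest valid adjustment set.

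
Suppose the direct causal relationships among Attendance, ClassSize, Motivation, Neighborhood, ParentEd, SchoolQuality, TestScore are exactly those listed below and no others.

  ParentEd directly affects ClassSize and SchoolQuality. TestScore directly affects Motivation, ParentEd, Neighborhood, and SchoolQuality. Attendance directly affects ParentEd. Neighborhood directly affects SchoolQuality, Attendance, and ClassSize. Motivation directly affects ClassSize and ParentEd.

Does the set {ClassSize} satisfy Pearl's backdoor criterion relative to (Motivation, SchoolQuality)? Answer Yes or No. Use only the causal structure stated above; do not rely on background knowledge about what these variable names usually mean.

No

Backdoor paths from Motivation to SchoolQuality (paths whose first edge points into Motivation):
  P1: Motivation <- TestScore -> Neighborhood -> Attendance -> ParentEd -> SchoolQuality
  P2: Motivation <- TestScore -> Neighborhood -> ClassSize <- ParentEd -> SchoolQuality
  P3: Motivation <- TestScore -> Neighborhood -> SchoolQuality
  P4: Motivation <- TestScore -> ParentEd <- Attendance <- Neighborhood -> SchoolQuality
  P5: Motivation <- TestScore -> ParentEd -> ClassSize <- Neighborhood -> SchoolQuality
  P6: Motivation <- TestScore -> ParentEd -> SchoolQuality
  P7: Motivation <- TestScore -> SchoolQuality
Condition 1 (no descendant of Motivation in the set): FAILS — ClassSize is a descendant of Motivation.
Condition 2 (every backdoor path blocked by {ClassSize}):
  P1: open — no interior node is in the conditioning set.
  P2: open — collider(s) ClassSize are conditioned on (or have a conditioned descendant) and no non-collider on the path is in the set.
  P3: open — no interior node is in the conditioning set.
  P4: open — collider(s) ParentEd are conditioned on (or have a conditioned descendant) and no non-collider on the path is in the set.
  P5: open — collider(s) ClassSize are conditioned on (or have a conditioned descendant) and no non-collider on the path is in the set.
  P6: open — no interior node is in the conditioning set.
  P7: open — no interior node is in the conditioning set.
{ClassSize} does not satisfy the backdoor criterion.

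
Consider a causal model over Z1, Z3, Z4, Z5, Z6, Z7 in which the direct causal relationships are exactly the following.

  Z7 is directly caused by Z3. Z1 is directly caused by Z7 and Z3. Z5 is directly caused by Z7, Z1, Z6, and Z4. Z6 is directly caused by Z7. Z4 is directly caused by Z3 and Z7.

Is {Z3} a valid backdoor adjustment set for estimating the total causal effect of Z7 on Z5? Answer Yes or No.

Yes

Backdoor paths from Z7 to Z5 (paths whose first edge points into Z7):
  P1: Z7 <- Z3 -> Z4 -> Z5
  P2: Z7 <- Z3 -> Z1 -> Z5
Condition 1 (no descendant of Z7 in the set): holds — descendants of Z7 are {Z1, Z4, Z5, Z6}; none are in {Z3}.
Condition 2 (every backdoor path blocked by {Z3}):
  P1: blocked at fork node Z3 ∈ conditioning set.
  P2: blocked at fork node Z3 ∈ conditioning set.
{Z3} satisfies the backdoor criterion.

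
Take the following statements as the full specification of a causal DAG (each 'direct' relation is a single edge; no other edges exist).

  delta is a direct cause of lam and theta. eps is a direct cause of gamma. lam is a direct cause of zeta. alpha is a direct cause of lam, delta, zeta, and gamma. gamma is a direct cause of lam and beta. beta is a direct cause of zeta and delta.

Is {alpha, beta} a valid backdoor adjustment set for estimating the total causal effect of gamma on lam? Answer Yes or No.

No

Backdoor paths from gamma to lam (paths whose first edge points into gamma):
  P1: gamma <- alpha -> delta <- beta -> zeta <- lam
  P2: gamma <- alpha -> delta -> lam
  P3: gamma <- alpha -> lam
  P4: gamma <- alpha -> zeta <- beta -> delta -> lam
  P5: gamma <- alpha -> zeta <- lam
Condition 1 (no descendant of gamma in the set): FAILS — beta is a descendant of gamma.
Condition 2 (every backdoor path blocked by {alpha, beta}):
  P1: blocked at fork node alpha ∈ conditioning set.
  P2: blocked at fork node alpha ∈ conditioning set.
  P3: blocked at fork node alpha ∈ conditioning set.
  P4: blocked at fork node alpha ∈ conditioning set.
  P5: blocked at fork node alpha ∈ conditioning set.
{alpha, beta} does not satisfy the backdoor criterion.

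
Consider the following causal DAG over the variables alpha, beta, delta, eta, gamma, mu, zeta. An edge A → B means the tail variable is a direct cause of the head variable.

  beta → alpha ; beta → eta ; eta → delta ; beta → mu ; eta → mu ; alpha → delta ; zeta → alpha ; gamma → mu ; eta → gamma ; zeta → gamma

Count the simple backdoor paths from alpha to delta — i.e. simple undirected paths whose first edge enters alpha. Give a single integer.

A backdoor path from alpha to delta is any simple undirected path whose first edge points into alpha (i.e. leaves alpha via a parent).
Parents of alpha: {beta, zeta}.
Enumerating:
  P1: alpha <- beta -> eta -> delta
  P2: alpha <- beta -> mu <- eta -> delta
  P3: alpha <- beta -> mu <- gamma <- eta -> delta
  P4: alpha <- zeta -> gamma <- eta -> delta
  P5: alpha <- zeta -> gamma -> mu <- beta -> eta -> delta
  P6: alpha <- zeta -> gamma -> mu <- eta -> delta
That exhausts the simple backdoor paths. Count: 6.

6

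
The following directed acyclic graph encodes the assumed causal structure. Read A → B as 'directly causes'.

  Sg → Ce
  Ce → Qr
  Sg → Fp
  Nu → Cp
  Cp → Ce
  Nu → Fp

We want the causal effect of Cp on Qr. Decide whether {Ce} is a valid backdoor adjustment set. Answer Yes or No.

No

Backdoor paths from Cp to Qr (paths whose first edge points into Cp):
  P1: Cp <- Nu -> Fp <- Sg -> Ce -> Qr
Condition 1 (no descendant of Cp in the set): FAILS — Ce is a descendant of Cp.
Condition 2 (every backdoor path blocked by {Ce}):
  P1: blocked at collider Fp (neither it nor any descendant is in the conditioning set).
{Ce} does not satisfy the backdoor criterion.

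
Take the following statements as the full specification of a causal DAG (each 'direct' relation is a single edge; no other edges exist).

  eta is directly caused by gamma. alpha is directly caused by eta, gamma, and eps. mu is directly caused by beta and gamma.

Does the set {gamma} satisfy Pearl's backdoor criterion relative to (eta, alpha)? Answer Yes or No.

Backdoor paths from eta to alpha (paths whose first edge points into eta):
  P1: eta <- gamma -> alpha
Condition 1 (no descendant of eta in the set): holds — descendants of eta are {alpha}; none are in {gamma}.
Condition 2 (every backdoor path blocked by {gamma}):
  P1: blocked at fork node gamma ∈ conditioning set.
{gamma} satisfies the backdoor criterion.

Yes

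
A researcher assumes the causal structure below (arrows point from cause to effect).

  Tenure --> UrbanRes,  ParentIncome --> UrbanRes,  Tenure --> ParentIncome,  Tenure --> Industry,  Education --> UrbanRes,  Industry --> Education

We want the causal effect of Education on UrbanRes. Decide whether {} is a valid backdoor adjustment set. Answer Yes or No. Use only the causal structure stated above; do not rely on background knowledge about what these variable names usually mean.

No

Backdoor paths from Education to UrbanRes (paths whose first edge points into Education):
  P1: Education <- Industry <- Tenure -> ParentIncome -> UrbanRes
  P2: Education <- Industry <- Tenure -> UrbanRes
Condition 1 (no descendant of Education in the set): holds — descendants of Education are {UrbanRes}; none are in {}.
Condition 2 (every backdoor path blocked by {}):
  P1: open — no interior node is in the conditioning set.
  P2: open — no interior node is in the conditioning set.
{} does not satisfy the backdoor criterion.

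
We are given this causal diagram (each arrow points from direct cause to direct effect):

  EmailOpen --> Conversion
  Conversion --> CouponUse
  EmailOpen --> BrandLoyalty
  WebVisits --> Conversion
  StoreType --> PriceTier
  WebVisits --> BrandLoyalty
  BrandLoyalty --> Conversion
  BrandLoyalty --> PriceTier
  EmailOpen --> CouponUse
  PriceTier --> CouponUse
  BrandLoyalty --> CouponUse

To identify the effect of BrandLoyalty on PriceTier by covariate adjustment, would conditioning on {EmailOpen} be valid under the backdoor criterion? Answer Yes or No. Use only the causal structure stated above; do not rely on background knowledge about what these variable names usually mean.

Yes

Backdoor paths from BrandLoyalty to PriceTier (paths whose first edge points into BrandLoyalty):
  P1: BrandLoyalty <- WebVisits -> Conversion <- EmailOpen -> CouponUse <- PriceTier
  P2: BrandLoyalty <- WebVisits -> Conversion -> CouponUse <- PriceTier
  P3: BrandLoyalty <- EmailOpen -> Conversion -> CouponUse <- PriceTier
  P4: BrandLoyalty <- EmailOpen -> CouponUse <- PriceTier
Condition 1 (no descendant of BrandLoyalty in the set): holds — descendants of BrandLoyalty are {Conversion, CouponUse, PriceTier}; none are in {EmailOpen}.
Condition 2 (every backdoor path blocked by {EmailOpen}):
  P1: blocked at collider Conversion (neither it nor any descendant is in the conditioning set).
  P2: blocked at collider CouponUse (neither it nor any descendant is in the conditioning set).
  P3: blocked at fork node EmailOpen ∈ conditioning set.
  P4: blocked at fork node EmailOpen ∈ conditioning set.
{EmailOpen} satisfies the backdoor criterion.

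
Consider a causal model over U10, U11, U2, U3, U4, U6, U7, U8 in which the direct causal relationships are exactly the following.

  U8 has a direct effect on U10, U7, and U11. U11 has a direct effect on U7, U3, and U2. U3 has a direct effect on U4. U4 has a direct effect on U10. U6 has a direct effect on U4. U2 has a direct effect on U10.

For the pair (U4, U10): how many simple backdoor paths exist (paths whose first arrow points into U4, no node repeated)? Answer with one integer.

3

A backdoor path from U4 to U10 is any simple undirected path whose first edge points into U4 (i.e. leaves U4 via a parent).
Parents of U4: {U3, U6}.
Enumerating:
  P1: U4 <- U3 <- U11 <- U8 -> U10
  P2: U4 <- U3 <- U11 -> U7 <- U8 -> U10
  P3: U4 <- U3 <- U11 -> U2 -> U10
That exhausts the simple backdoor paths. Count: 3.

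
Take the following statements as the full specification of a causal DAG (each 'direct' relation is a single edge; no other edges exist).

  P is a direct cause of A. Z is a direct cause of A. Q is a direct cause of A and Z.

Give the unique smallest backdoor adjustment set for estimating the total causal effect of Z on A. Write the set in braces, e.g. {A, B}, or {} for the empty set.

Variables eligible for adjustment (non-descendants of Z, excluding Z and A): {P, Q}.
Backdoor paths from Z to A:
  P1: Z <- Q -> A
The empty set is not sufficient: P1 (Z <- Q -> A) has no collider blocking it and no conditioned non-collider, so it is open.
Try {Q}:
  P1: blocked at fork node Q ∈ conditioning set.
{Q} contains no descendant of Z and blocks every backdoor path.
No other singleton works — e.g. {P} leaves P1 open — so {Q} is the unique smallest valid adjustment set.

{Q}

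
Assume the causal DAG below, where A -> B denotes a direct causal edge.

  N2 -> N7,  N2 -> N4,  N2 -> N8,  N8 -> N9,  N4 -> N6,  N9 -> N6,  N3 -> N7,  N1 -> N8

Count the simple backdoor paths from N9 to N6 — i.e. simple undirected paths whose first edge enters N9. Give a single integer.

1

A backdoor path from N9 to N6 is any simple undirected path whose first edge points into N9 (i.e. leaves N9 via a parent).
Parents of N9: {N8}.
Enumerating:
  P1: N9 <- N8 <- N2 -> N4 -> N6
That exhausts the simple backdoor paths. Count: 1.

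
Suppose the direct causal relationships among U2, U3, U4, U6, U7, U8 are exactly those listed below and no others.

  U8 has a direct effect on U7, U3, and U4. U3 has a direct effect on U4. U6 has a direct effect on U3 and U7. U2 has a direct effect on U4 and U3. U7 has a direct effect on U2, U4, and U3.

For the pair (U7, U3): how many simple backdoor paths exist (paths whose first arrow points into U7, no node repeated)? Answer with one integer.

A backdoor path from U7 to U3 is any simple undirected path whose first edge points into U7 (i.e. leaves U7 via a parent).
Parents of U7: {U6, U8}.
Enumerating:
  P1: U7 <- U8 -> U3
  P2: U7 <- U8 -> U4 <- U2 -> U3
  P3: U7 <- U8 -> U4 <- U3
  P4: U7 <- U6 -> U3
That exhausts the simple backdoor paths. Count: 4.

4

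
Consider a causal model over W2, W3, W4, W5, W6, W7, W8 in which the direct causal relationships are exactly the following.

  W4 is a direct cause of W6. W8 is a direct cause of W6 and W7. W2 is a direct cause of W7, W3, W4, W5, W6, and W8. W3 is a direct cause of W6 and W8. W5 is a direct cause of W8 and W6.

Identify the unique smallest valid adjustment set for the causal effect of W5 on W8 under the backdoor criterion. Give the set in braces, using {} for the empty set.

{W2}

Variables eligible for adjustment (non-descendants of W5, excluding W5 and W8): {W2, W3, W4}.
Backdoor paths from W5 to W8:
  P1: W5 <- W2 -> W3 -> W8
  P2: W5 <- W2 -> W3 -> W6 <- W8
  P3: W5 <- W2 -> W4 -> W6 <- W3 -> W8
  P4: W5 <- W2 -> W4 -> W6 <- W8
  P5: W5 <- W2 -> W8
  P6: W5 <- W2 -> W7 <- W8
  P7: W5 <- W2 -> W6 <- W3 -> W8
  P8: W5 <- W2 -> W6 <- W8
The empty set is not sufficient: P1 (W5 <- W2 -> W3 -> W8) has no collider blocking it and no conditioned non-collider, so it is open.
Try {W2}:
  P1: blocked at fork node W2 ∈ conditioning set.
  P2: blocked at fork node W2 ∈ conditioning set.
  P3: blocked at fork node W2 ∈ conditioning set.
  P4: blocked at fork node W2 ∈ conditioning set.
  P5: blocked at fork node W2 ∈ conditioning set.
  P6: blocked at fork node W2 ∈ conditioning set.
  P7: blocked at fork node W2 ∈ conditioning set.
  P8: blocked at fork node W2 ∈ conditioning set.
{W2} contains no descendant of W5 and blocks every backdoor path.
No other singleton works — e.g. {W3} leaves P5 open — so {W2} is the unique smallest valid adjustment set.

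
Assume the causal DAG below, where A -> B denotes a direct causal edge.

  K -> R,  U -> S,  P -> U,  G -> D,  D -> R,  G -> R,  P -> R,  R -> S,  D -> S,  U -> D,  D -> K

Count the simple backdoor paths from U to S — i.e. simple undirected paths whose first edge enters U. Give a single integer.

A backdoor path from U to S is any simple undirected path whose first edge points into U (i.e. leaves U via a parent).
Parents of U: {P}.
Enumerating:
  P1: U <- P -> R <- G -> D -> S
  P2: U <- P -> R <- D -> S
  P3: U <- P -> R <- K <- D -> S
  P4: U <- P -> R -> S
That exhausts the simple backdoor paths. Count: 4.

4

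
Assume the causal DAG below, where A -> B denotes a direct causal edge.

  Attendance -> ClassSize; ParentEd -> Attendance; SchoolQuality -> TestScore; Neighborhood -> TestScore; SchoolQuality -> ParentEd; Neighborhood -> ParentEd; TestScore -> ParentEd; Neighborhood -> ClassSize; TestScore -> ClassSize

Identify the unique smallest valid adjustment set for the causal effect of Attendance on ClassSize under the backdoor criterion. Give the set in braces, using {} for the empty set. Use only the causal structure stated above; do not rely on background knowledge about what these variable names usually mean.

Variables eligible for adjustment (non-descendants of Attendance, excluding Attendance and ClassSize): {Neighborhood, ParentEd, SchoolQuality, TestScore}.
Backdoor paths from Attendance to ClassSize:
  P1: Attendance <- ParentEd <- Neighborhood -> TestScore -> ClassSize
  P2: Attendance <- ParentEd <- Neighborhood -> ClassSize
  P3: Attendance <- ParentEd <- SchoolQuality -> TestScore <- Neighborhood -> ClassSize
  P4: Attendance <- ParentEd <- SchoolQuality -> TestScore -> ClassSize
  P5: Attendance <- ParentEd <- TestScore <- Neighborhood -> ClassSize
  P6: Attendance <- ParentEd <- TestScore -> ClassSize
The empty set is not sufficient: P1 (Attendance <- ParentEd <- Neighborhood -> TestScore -> ClassSize) has no collider blocking it and no conditioned non-collider, so it is open.
Try {ParentEd}:
  P1: blocked at chain node ParentEd ∈ conditioning set.
  P2: blocked at chain node ParentEd ∈ conditioning set.
  P3: blocked at chain node ParentEd ∈ conditioning set.
  P4: blocked at chain node ParentEd ∈ conditioning set.
  P5: blocked at chain node ParentEd ∈ conditioning set.
  P6: blocked at chain node ParentEd ∈ conditioning set.
{ParentEd} contains no descendant of Attendance and blocks every backdoor path.
No other singleton works — e.g. {Neighborhood} leaves P4 open — so {ParentEd} is the unique smallest valid adjustment set.

{ParentEd}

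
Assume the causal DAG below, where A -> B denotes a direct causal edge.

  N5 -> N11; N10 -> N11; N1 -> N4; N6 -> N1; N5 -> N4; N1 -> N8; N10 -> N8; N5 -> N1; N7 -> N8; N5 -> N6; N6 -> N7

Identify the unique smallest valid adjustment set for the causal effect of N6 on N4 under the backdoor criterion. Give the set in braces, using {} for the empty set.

Variables eligible for adjustment (non-descendants of N6, excluding N6 and N4): {N10, N11, N5}.
Backdoor paths from N6 to N4:
  P1: N6 <- N5 -> N1 -> N4
  P2: N6 <- N5 -> N11 <- N10 -> N8 <- N1 -> N4
  P3: N6 <- N5 -> N4
The empty set is not sufficient: P1 (N6 <- N5 -> N1 -> N4) has no collider blocking it and no conditioned non-collider, so it is open.
Try {N5}:
  P1: blocked at fork node N5 ∈ conditioning set.
  P2: blocked at fork node N5 ∈ conditioning set.
  P3: blocked at fork node N5 ∈ conditioning set.
{N5} contains no descendant of N6 and blocks every backdoor path.
No other singleton works — e.g. {N10} leaves P1 open — so {N5} is the unique smallest valid adjustment set.

{N5}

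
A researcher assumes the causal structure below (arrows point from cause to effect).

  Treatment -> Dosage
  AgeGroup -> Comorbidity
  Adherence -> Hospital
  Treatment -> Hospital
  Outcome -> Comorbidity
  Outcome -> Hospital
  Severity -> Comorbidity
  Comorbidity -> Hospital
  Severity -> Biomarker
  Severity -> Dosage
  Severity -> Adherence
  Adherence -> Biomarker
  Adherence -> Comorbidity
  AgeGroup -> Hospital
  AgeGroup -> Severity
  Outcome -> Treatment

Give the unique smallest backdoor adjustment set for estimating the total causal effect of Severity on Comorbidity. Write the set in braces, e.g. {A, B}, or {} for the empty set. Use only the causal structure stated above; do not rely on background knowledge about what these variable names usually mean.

Variables eligible for adjustment (non-descendants of Severity, excluding Severity and Comorbidity): {AgeGroup, Outcome, Treatment}.
Backdoor paths from Severity to Comorbidity:
  P1: Severity <- AgeGroup -> Comorbidity
  P2: Severity <- AgeGroup -> Hospital <- Outcome -> Comorbidity
  P3: Severity <- AgeGroup -> Hospital <- Adherence -> Comorbidity
  P4: Severity <- AgeGroup -> Hospital <- Comorbidity
  P5: Severity <- AgeGroup -> Hospital <- Treatment <- Outcome -> Comorbidity
The empty set is not sufficient: P1 (Severity <- AgeGroup -> Comorbidity) has no collider blocking it and no conditioned non-collider, so it is open.
Try {AgeGroup}:
  P1: blocked at fork node AgeGroup ∈ conditioning set.
  P2: blocked at fork node AgeGroup ∈ conditioning set.
  P3: blocked at fork node AgeGroup ∈ conditioning set.
  P4: blocked at fork node AgeGroup ∈ conditioning set.
  P5: blocked at fork node AgeGroup ∈ conditioning set.
{AgeGroup} contains no descendant of Severity and blocks every backdoor path.
No other singleton works — e.g. {Outcome} leaves P1 open — so {AgeGroup} is the unique smallest valid adjustment set.

{AgeGroup}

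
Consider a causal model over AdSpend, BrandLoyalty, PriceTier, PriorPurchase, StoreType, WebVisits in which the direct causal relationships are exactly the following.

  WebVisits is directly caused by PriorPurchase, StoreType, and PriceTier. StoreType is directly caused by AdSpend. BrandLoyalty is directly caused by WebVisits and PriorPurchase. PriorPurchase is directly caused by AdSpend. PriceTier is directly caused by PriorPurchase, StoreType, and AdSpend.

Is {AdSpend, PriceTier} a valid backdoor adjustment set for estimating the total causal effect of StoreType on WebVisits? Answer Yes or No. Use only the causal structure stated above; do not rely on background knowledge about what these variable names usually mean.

No

Backdoor paths from StoreType to WebVisits (paths whose first edge points into StoreType):
  P1: StoreType <- AdSpend -> PriorPurchase -> PriceTier -> WebVisits
  P2: StoreType <- AdSpend -> PriorPurchase -> WebVisits
  P3: StoreType <- AdSpend -> PriorPurchase -> BrandLoyalty <- WebVisits
  P4: StoreType <- AdSpend -> PriceTier <- PriorPurchase -> WebVisits
  P5: StoreType <- AdSpend -> PriceTier <- PriorPurchase -> BrandLoyalty <- WebVisits
  P6: StoreType <- AdSpend -> PriceTier -> WebVisits
Condition 1 (no descendant of StoreType in the set): FAILS — PriceTier is a descendant of StoreType.
Condition 2 (every backdoor path blocked by {AdSpend, PriceTier}):
  P1: blocked at fork node AdSpend ∈ conditioning set.
  P2: blocked at fork node AdSpend ∈ conditioning set.
  P3: blocked at fork node AdSpend ∈ conditioning set.
  P4: blocked at fork node AdSpend ∈ conditioning set.
  P5: blocked at fork node AdSpend ∈ conditioning set.
  P6: blocked at fork node AdSpend ∈ conditioning set.
{AdSpend, PriceTier} does not satisfy the backdoor criterion.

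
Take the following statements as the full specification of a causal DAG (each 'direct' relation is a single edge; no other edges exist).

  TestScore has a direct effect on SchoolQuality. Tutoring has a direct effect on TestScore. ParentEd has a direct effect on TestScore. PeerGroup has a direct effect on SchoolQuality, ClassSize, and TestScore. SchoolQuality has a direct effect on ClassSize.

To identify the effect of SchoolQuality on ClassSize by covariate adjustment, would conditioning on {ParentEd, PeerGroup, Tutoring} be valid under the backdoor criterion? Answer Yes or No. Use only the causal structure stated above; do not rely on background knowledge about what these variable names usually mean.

Yes

Backdoor paths from SchoolQuality to ClassSize (paths whose first edge points into SchoolQuality):
  P1: SchoolQuality <- PeerGroup -> ClassSize
  P2: SchoolQuality <- TestScore <- PeerGroup -> ClassSize
Condition 1 (no descendant of SchoolQuality in the set): holds — descendants of SchoolQuality are {ClassSize}; none are in {ParentEd, PeerGroup, Tutoring}.
Condition 2 (every backdoor path blocked by {ParentEd, PeerGroup, Tutoring}):
  P1: blocked at fork node PeerGroup ∈ conditioning set.
  P2: blocked at fork node PeerGroup ∈ conditioning set.
{ParentEd, PeerGroup, Tutoring} satisfies the backdoor criterion.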